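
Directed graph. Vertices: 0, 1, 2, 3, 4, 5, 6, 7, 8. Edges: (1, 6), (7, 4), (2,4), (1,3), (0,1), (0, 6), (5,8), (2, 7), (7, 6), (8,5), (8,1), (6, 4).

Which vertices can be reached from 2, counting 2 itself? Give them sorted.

2, 4, 6, 7

Start at 2.
Its neighbours: 4, 7.
Then their neighbours: 6.
Nothing further is reachable.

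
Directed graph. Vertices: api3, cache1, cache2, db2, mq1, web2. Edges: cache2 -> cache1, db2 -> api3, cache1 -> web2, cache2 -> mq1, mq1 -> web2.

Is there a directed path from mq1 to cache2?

No

Explore from mq1.
Distance 1: reach web2.
The search from mq1 is exhausted; no directed path reaches cache2.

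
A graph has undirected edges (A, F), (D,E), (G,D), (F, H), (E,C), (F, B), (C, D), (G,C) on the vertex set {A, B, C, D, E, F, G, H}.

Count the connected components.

2

From A: component {A, B, F, H}.
From C: component {C, D, E, G}.
That's 2 components.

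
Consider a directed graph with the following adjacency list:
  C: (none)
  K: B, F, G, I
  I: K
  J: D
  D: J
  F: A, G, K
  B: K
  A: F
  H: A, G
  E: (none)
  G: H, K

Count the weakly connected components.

4

From A: component {A, B, F, G, H, I, K}.
From C: component {C}.
From D: component {D, J}.
From E: component {E}.
That's 4 components.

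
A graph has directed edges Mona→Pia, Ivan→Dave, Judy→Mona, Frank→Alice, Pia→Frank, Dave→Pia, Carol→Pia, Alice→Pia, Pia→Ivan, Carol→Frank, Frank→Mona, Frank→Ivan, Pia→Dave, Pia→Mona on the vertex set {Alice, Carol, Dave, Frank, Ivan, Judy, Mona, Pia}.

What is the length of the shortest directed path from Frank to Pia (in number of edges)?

Distance 0: Frank.
Distance 1: Alice, Ivan, Mona.
Distance 2: Dave, Pia — contains Pia.

2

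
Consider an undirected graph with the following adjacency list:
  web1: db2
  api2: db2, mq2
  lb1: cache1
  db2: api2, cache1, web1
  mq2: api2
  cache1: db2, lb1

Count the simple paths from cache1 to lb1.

cache1–lb1

1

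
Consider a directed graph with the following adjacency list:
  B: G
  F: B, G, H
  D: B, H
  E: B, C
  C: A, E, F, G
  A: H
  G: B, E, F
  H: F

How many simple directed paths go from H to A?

H→F→B→G→E→C→A
H→F→G→E→C→A

2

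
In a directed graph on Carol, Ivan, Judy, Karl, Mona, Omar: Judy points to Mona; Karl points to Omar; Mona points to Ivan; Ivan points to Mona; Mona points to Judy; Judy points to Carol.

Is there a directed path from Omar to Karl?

Omar has no outgoing edges, so nothing is reachable from it.

No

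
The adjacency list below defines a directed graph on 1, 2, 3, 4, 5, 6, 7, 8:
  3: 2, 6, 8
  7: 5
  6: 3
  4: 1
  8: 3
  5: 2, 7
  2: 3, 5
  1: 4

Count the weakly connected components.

2

From 1: component {1, 4}.
From 2: component {2, 3, 5, 6, 7, 8}.
That's 2 components.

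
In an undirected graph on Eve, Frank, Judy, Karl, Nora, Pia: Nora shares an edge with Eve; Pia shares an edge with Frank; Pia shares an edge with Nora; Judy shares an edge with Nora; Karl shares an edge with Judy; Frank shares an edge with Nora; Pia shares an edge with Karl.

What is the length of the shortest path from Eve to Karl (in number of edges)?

Distance 0: Eve.
Distance 1: Nora.
Distance 2: Frank, Judy, Pia.
Distance 3: Karl — contains Karl.

3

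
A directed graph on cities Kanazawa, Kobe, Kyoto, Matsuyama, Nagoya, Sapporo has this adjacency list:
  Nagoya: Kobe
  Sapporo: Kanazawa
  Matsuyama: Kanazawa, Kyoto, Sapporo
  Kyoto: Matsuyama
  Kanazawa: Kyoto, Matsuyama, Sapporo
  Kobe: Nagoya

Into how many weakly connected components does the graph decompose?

2

From Kanazawa: component {Kanazawa, Kyoto, Matsuyama, Sapporo}.
From Kobe: component {Kobe, Nagoya}.
That's 2 components.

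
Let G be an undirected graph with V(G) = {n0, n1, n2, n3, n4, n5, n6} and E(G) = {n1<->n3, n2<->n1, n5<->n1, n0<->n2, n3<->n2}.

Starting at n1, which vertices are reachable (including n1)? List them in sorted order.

Start at n1.
Its neighbours: n2, n3, n5.
Then their neighbours: n0.
Nothing further is reachable.

n0, n1, n2, n3, n5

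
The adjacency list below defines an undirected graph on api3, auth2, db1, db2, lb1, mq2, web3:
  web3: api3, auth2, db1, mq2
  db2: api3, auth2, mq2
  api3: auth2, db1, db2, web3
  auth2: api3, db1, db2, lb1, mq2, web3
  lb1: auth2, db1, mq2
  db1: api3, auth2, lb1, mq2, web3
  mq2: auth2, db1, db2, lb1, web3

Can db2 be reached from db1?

Yes

Explore from db1.
Distance 1: reach api3, auth2, lb1, mq2, web3.
Distance 2: reach db2.
Found db2.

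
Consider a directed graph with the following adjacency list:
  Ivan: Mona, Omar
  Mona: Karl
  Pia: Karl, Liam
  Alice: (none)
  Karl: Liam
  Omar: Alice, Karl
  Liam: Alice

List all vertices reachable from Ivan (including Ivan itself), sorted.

Start at Ivan.
Its neighbours: Mona, Omar.
Then their neighbours: Alice, Karl.
Then next layer: Liam.
Nothing further is reachable.

Alice, Ivan, Karl, Liam, Mona, Omar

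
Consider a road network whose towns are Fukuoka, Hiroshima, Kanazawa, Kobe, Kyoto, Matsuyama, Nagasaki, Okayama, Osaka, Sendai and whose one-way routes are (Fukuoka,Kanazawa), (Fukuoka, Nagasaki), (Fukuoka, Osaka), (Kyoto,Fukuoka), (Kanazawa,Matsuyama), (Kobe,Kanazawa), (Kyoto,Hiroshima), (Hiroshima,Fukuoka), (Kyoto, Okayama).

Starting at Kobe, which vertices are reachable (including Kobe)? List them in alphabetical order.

Kanazawa, Kobe, Matsuyama

Start at Kobe.
Its neighbours: Kanazawa.
Then their neighbours: Matsuyama.
Nothing further is reachable.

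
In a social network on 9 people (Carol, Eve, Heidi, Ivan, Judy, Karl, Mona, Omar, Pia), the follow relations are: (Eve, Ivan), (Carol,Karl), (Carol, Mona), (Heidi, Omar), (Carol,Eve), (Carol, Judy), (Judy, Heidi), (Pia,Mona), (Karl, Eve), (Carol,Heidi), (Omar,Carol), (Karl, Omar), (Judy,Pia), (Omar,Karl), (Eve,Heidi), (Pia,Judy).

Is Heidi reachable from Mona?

No

Mona has no outgoing edges, so nothing is reachable from it.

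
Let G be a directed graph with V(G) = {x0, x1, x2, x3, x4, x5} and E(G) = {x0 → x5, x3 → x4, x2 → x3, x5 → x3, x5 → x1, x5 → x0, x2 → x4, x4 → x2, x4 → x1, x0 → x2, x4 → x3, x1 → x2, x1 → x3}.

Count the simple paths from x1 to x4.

3

x1→x2→x3→x4
x1→x2→x4
x1→x3→x4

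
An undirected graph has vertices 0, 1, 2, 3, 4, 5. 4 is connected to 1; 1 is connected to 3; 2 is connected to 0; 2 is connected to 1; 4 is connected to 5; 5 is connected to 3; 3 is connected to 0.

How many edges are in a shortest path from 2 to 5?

Distance 0: 2.
Distance 1: 0, 1.
Distance 2: 3, 4.
Distance 3: 5 — contains 5.

3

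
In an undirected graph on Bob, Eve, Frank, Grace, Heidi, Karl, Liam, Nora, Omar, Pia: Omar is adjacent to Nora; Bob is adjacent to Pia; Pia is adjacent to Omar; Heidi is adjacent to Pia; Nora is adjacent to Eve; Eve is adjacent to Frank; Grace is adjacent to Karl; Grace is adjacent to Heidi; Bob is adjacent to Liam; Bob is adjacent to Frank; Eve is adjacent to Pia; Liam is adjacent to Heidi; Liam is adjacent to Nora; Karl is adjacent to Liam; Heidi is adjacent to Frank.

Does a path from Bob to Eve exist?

Yes

Explore from Bob.
Distance 1: reach Frank, Liam, Pia.
Distance 2: reach Eve, Heidi, Karl, Nora, Omar.
Found Eve.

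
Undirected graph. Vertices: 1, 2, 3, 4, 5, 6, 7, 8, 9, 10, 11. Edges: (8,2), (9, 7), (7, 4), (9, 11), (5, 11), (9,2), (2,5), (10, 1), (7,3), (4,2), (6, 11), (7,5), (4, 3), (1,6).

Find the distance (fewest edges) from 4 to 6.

4

Distance 0: 4.
Distance 1: 2, 3, 7.
Distance 2: 5, 8, 9.
Distance 3: 11.
Distance 4: 6 — contains 6.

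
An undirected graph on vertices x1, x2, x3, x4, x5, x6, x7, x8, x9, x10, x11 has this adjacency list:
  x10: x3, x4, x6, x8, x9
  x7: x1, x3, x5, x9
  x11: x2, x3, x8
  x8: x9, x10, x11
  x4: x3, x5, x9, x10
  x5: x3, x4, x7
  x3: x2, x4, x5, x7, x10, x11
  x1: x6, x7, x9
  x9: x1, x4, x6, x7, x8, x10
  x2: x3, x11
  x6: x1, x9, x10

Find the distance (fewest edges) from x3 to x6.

Distance 0: x3.
Distance 1: x2, x4, x5, x7, x10, x11.
Distance 2: x1, x6, x8, x9 — contains x6.

2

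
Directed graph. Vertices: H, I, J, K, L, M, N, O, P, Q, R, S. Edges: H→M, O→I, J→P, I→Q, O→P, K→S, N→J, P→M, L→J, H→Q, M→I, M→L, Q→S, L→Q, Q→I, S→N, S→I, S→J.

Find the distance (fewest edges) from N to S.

Distance 0: N.
Distance 1: J.
Distance 2: P.
Distance 3: M.
Distance 4: I, L.
Distance 5: Q.
Distance 6: S — contains S.

6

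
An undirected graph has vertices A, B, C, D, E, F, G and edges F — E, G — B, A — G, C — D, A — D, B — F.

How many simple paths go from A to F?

1

A–G–B–F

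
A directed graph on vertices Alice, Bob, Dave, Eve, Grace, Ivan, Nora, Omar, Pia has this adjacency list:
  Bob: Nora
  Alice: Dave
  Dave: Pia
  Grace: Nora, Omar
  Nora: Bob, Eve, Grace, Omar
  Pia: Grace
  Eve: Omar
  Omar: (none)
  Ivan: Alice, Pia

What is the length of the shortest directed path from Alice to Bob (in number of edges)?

Distance 0: Alice.
Distance 1: Dave.
Distance 2: Pia.
Distance 3: Grace.
Distance 4: Nora, Omar.
Distance 5: Bob, Eve — contains Bob.

5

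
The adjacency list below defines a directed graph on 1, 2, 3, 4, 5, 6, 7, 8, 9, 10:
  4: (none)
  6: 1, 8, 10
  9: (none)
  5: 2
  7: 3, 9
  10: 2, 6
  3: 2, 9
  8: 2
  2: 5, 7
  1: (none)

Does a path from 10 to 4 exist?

Explore from 10.
Distance 1: reach 2, 6.
Distance 2: reach 1, 5, 7, 8.
Distance 3: reach 3, 9.
The search from 10 is exhausted; no directed path reaches 4.

No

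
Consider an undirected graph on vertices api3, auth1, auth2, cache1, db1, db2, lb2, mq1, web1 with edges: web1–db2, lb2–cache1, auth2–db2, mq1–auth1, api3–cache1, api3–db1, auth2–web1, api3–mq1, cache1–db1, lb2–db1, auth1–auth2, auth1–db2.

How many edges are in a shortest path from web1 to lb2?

6

Distance 0: web1.
Distance 1: auth2, db2.
Distance 2: auth1.
Distance 3: mq1.
Distance 4: api3.
Distance 5: cache1, db1.
Distance 6: lb2 — contains lb2.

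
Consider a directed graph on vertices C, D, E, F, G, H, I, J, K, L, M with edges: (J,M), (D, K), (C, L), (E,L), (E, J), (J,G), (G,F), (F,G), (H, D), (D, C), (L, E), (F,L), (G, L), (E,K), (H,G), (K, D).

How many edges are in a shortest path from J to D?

5

Distance 0: J.
Distance 1: G, M.
Distance 2: F, L.
Distance 3: E.
Distance 4: K.
Distance 5: D — contains D.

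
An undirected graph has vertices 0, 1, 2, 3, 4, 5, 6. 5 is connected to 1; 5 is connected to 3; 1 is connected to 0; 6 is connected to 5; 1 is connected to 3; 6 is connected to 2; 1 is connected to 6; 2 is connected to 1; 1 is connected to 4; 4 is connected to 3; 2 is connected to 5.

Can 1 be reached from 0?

Yes

Explore from 0.
Distance 1: reach 1.
Found 1.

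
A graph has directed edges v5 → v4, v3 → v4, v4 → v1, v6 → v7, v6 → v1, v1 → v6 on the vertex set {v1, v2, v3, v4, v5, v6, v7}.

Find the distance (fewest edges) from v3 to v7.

Distance 0: v3.
Distance 1: v4.
Distance 2: v1.
Distance 3: v6.
Distance 4: v7 — contains v7.

4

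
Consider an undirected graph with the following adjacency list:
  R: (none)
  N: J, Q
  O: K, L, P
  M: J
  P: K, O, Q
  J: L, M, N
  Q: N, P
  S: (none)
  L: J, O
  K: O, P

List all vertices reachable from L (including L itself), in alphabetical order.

J, K, L, M, N, O, P, Q

Start at L.
Its neighbours: J, O.
Then their neighbours: K, M, N, P.
Then next layer: Q.
Nothing further is reachable.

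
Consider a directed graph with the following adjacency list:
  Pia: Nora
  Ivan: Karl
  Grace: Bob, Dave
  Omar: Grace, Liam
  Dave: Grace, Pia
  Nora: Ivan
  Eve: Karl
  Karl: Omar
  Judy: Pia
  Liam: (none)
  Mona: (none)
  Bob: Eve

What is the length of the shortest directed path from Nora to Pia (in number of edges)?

6

Distance 0: Nora.
Distance 1: Ivan.
Distance 2: Karl.
Distance 3: Omar.
Distance 4: Grace, Liam.
Distance 5: Bob, Dave.
Distance 6: Eve, Pia — contains Pia.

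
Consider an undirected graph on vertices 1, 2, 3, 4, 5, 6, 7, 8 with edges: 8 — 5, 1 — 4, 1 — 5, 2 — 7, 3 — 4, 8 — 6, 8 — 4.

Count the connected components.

2

From 1: component {1, 3, 4, 5, 6, 8}.
From 2: component {2, 7}.
That's 2 components.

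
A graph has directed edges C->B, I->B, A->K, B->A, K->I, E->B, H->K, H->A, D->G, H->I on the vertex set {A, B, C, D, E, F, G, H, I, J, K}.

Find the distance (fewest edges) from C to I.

Distance 0: C.
Distance 1: B.
Distance 2: A.
Distance 3: K.
Distance 4: I — contains I.

4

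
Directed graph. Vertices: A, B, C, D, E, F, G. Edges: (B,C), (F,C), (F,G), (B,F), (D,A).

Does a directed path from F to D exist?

Explore from F.
Distance 1: reach C, G.
The search from F is exhausted; no directed path reaches D.

No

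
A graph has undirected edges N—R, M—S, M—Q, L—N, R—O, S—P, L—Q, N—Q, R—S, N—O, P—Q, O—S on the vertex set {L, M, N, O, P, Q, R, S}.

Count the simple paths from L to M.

L–N–O–R–S–M
L–N–O–R–S–P–Q–M
L–N–O–S–M
L–N–O–S–P–Q–M
L–N–Q–M
L–N–Q–P–S–M
L–N–R–O–S–M
L–N–R–O–S–P–Q–M
... and 8 more.

16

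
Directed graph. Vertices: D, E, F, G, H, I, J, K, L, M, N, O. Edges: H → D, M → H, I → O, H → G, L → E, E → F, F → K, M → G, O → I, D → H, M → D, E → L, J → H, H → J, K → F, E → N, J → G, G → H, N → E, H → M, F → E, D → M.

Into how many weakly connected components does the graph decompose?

From D: component {D, G, H, J, M}.
From E: component {E, F, K, L, N}.
From I: component {I, O}.
That's 3 components.

3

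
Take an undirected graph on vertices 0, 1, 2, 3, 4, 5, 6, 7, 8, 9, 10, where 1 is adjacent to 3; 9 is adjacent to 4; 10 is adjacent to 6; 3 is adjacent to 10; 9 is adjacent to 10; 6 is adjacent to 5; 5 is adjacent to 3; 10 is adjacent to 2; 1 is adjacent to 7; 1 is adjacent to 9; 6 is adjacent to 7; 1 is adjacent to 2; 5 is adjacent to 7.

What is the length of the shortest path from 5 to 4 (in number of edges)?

4

Distance 0: 5.
Distance 1: 3, 6, 7.
Distance 2: 1, 10.
Distance 3: 2, 9.
Distance 4: 4 — contains 4.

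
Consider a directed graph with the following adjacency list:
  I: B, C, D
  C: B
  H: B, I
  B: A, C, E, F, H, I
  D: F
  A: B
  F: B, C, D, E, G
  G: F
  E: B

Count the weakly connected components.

From A: component {A, B, C, D, E, F, G, H, I}.
That's 1 component.

1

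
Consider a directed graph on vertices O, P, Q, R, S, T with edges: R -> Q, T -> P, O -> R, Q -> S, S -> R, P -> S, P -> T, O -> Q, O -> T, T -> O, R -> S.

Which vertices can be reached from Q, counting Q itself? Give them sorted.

Q, R, S

Start at Q.
Its neighbours: S.
Then their neighbours: R.
Nothing further is reachable.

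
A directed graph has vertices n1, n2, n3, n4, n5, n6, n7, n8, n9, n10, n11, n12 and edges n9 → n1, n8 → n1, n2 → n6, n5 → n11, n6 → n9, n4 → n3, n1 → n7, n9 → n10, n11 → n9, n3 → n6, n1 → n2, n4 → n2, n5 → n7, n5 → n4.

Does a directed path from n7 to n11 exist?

n7 has no outgoing edges, so nothing is reachable from it.

No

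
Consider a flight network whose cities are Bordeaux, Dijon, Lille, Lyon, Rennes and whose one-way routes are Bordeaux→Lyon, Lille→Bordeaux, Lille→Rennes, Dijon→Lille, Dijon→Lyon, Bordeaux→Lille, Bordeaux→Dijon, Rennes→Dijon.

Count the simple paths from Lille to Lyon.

Lille→Bordeaux→Dijon→Lyon
Lille→Bordeaux→Lyon
Lille→Rennes→Dijon→Lyon

3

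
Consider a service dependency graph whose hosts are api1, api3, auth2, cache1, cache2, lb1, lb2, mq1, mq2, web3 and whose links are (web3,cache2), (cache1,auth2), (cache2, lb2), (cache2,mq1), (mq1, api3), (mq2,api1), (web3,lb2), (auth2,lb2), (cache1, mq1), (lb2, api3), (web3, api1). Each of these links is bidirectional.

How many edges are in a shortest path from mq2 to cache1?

5

Distance 0: mq2.
Distance 1: api1.
Distance 2: web3.
Distance 3: cache2, lb2.
Distance 4: api3, auth2, mq1.
Distance 5: cache1 — contains cache1.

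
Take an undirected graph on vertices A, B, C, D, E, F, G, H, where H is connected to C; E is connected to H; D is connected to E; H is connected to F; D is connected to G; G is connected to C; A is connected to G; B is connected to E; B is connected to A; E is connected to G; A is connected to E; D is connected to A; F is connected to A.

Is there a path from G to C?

Explore from G.
Distance 1: reach A, C, D, E.
Found C.

Yes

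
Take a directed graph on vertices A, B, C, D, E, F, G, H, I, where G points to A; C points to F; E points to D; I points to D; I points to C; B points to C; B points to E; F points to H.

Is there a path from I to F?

Explore from I.
Distance 1: reach C, D.
Distance 2: reach F.
Found F.

Yes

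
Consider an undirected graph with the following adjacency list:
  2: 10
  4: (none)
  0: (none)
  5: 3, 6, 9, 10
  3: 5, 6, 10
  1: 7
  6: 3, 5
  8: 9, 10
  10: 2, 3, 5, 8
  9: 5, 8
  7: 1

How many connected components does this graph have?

From 0: component {0}.
From 1: component {1, 7}.
From 2: component {2, 3, 5, 6, 8, 9, 10}.
From 4: component {4}.
That's 4 components.

4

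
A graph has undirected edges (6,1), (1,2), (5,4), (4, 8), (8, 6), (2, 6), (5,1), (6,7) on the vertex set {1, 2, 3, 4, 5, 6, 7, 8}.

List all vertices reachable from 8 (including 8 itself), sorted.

Start at 8.
Its neighbours: 4, 6.
Then their neighbours: 1, 2, 5, 7.
Nothing further is reachable.

1, 2, 4, 5, 6, 7, 8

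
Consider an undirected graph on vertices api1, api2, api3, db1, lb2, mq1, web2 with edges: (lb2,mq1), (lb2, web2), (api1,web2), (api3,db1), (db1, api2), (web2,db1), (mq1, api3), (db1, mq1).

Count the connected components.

1

From api1: component {api1, api2, api3, db1, lb2, mq1, web2}.
That's 1 component.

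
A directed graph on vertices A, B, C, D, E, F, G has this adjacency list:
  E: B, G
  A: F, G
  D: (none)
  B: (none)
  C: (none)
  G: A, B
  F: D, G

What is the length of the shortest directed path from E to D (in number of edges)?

Distance 0: E.
Distance 1: B, G.
Distance 2: A.
Distance 3: F.
Distance 4: D — contains D.

4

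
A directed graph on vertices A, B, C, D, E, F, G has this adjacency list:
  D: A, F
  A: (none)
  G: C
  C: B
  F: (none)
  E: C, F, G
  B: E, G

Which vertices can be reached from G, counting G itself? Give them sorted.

B, C, E, F, G

Start at G.
Its neighbours: C.
Then their neighbours: B.
Then next layer: E.
Then next layer: F.
Nothing further is reachable.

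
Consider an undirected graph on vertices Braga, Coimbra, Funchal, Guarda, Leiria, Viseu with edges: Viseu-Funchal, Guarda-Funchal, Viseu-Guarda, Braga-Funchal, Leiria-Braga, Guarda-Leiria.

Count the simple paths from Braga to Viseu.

Braga–Funchal–Guarda–Viseu
Braga–Funchal–Viseu
Braga–Leiria–Guarda–Funchal–Viseu
Braga–Leiria–Guarda–Viseu

4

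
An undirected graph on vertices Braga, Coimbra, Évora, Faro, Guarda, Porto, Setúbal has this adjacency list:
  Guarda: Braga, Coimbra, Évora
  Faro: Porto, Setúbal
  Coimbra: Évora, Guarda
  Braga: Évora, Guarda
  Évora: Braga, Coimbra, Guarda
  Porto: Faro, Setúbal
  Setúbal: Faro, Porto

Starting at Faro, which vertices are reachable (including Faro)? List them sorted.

Start at Faro.
Its neighbours: Porto, Setúbal.
Nothing further is reachable.

Faro, Porto, Setúbal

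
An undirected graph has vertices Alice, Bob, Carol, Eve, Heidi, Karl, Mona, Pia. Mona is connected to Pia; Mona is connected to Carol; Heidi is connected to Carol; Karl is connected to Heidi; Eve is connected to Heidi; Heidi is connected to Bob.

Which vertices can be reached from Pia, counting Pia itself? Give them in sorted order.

Start at Pia.
Its neighbours: Mona.
Then their neighbours: Carol.
Then next layer: Heidi.
Then next layer: Bob, Eve, Karl.
Nothing further is reachable.

Bob, Carol, Eve, Heidi, Karl, Mona, Pia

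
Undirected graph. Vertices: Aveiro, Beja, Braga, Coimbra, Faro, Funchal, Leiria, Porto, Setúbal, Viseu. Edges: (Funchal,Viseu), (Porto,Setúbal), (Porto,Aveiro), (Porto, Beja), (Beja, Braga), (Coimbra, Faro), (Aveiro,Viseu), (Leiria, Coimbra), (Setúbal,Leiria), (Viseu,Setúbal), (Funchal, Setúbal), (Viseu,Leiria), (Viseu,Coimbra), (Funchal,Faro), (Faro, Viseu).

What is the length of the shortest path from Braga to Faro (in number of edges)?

5

Distance 0: Braga.
Distance 1: Beja.
Distance 2: Porto.
Distance 3: Aveiro, Setúbal.
Distance 4: Funchal, Leiria, Viseu.
Distance 5: Coimbra, Faro — contains Faro.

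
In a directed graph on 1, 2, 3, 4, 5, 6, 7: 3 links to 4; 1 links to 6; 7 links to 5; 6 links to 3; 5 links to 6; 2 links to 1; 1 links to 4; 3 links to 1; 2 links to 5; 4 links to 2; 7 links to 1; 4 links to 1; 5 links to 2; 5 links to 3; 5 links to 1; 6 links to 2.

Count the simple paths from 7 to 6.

7→1→4→2→5→6
7→1→6
7→5→1→6
7→5→2→1→6
7→5→3→1→6
7→5→3→4→1→6
7→5→3→4→2→1→6
7→5→6

8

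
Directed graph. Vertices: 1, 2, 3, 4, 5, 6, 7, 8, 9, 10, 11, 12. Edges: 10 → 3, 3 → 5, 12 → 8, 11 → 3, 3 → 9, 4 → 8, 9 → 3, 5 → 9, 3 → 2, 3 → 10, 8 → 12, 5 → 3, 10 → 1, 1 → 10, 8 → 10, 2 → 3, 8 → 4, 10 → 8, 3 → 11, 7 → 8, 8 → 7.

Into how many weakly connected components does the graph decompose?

2

From 1: component {1, 2, 3, 4, 5, 7, 8, 9, 10, 11, 12}.
From 6: component {6}.
That's 2 components.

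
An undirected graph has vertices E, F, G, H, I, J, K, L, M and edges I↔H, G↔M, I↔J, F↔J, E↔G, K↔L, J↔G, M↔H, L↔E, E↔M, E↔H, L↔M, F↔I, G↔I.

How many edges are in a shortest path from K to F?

5

Distance 0: K.
Distance 1: L.
Distance 2: E, M.
Distance 3: G, H.
Distance 4: I, J.
Distance 5: F — contains F.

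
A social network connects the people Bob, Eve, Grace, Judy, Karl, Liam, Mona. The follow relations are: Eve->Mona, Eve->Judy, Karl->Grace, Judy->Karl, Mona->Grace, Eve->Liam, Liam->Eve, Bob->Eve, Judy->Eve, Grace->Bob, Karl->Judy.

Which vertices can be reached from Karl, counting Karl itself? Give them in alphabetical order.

Bob, Eve, Grace, Judy, Karl, Liam, Mona

Start at Karl.
Its neighbours: Grace, Judy.
Then their neighbours: Bob, Eve.
Then next layer: Liam, Mona.
Every vertex is now reached.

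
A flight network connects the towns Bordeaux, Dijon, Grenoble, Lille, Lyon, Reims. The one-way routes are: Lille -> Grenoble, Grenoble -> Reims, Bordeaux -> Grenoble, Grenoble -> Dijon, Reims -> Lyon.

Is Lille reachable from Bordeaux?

Explore from Bordeaux.
Distance 1: reach Grenoble.
Distance 2: reach Dijon, Reims.
Distance 3: reach Lyon.
The search from Bordeaux is exhausted; no directed path reaches Lille.

No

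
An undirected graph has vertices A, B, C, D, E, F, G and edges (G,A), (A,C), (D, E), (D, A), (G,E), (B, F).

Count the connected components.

2

From A: component {A, C, D, E, G}.
From B: component {B, F}.
That's 2 components.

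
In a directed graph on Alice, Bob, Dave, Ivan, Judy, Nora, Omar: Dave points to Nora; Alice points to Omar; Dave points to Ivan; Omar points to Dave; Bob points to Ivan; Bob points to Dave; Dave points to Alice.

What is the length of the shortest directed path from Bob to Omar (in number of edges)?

3

Distance 0: Bob.
Distance 1: Dave, Ivan.
Distance 2: Alice, Nora.
Distance 3: Omar — contains Omar.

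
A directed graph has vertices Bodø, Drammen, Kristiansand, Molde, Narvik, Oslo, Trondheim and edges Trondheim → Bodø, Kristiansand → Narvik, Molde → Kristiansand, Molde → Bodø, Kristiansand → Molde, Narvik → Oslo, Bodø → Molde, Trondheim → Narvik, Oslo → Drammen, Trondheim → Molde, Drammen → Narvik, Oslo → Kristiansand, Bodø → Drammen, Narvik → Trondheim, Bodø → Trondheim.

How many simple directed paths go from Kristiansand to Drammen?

5

Kristiansand→Molde→Bodø→Drammen
Kristiansand→Molde→Bodø→Trondheim→Narvik→Oslo→Drammen
Kristiansand→Narvik→Oslo→Drammen
Kristiansand→Narvik→Trondheim→Bodø→Drammen
Kristiansand→Narvik→Trondheim→Molde→Bodø→Drammen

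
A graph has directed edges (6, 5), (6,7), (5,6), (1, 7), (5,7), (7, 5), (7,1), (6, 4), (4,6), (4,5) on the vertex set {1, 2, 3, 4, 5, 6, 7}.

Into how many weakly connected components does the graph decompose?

From 1: component {1, 4, 5, 6, 7}.
From 2: component {2}.
From 3: component {3}.
That's 3 components.

3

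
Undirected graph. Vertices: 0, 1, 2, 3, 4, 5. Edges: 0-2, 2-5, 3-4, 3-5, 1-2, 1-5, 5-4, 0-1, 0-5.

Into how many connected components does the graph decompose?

From 0: component {0, 1, 2, 3, 4, 5}.
That's 1 component.

1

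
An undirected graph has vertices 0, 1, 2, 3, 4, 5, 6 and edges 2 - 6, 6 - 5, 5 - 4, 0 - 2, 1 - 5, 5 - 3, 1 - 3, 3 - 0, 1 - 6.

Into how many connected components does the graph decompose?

From 0: component {0, 1, 2, 3, 4, 5, 6}.
That's 1 component.

1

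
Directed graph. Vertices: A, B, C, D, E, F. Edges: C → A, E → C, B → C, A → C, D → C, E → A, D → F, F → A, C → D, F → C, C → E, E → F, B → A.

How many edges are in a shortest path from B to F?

Distance 0: B.
Distance 1: A, C.
Distance 2: D, E.
Distance 3: F — contains F.

3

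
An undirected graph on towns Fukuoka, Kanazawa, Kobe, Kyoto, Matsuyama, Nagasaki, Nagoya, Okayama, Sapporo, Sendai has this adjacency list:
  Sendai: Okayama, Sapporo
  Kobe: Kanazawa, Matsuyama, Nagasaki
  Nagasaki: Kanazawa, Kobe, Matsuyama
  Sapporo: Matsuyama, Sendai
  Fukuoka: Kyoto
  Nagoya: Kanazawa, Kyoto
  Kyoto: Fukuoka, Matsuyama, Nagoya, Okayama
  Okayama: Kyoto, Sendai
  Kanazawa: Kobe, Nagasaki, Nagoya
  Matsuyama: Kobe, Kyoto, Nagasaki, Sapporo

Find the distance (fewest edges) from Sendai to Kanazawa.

4

Distance 0: Sendai.
Distance 1: Okayama, Sapporo.
Distance 2: Kyoto, Matsuyama.
Distance 3: Fukuoka, Kobe, Nagasaki, Nagoya.
Distance 4: Kanazawa — contains Kanazawa.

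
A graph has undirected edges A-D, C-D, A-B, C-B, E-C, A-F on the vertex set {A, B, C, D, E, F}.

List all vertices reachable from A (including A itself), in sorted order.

Start at A.
Its neighbours: B, D, F.
Then their neighbours: C.
Then next layer: E.
Every vertex is now reached.

A, B, C, D, E, F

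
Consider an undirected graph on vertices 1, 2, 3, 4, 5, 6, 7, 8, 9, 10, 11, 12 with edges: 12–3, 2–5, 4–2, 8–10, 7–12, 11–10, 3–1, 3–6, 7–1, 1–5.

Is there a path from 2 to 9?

No

Explore from 2.
Distance 1: reach 4, 5.
Distance 2: reach 1.
Distance 3: reach 3, 7.
Distance 4: reach 6, 12.
The search is exhausted without reaching 9; it lies in a different component.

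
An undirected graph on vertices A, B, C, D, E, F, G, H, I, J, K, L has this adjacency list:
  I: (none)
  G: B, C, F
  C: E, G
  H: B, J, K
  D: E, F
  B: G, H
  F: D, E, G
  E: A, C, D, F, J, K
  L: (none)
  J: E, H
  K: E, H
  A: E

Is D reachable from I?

I has no edges, so nothing is reachable from it.

No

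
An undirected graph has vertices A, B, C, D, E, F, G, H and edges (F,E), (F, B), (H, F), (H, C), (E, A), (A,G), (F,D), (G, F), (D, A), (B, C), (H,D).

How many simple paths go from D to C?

D–A–E–F–B–C
D–A–E–F–H–C
D–A–G–F–B–C
D–A–G–F–H–C
D–F–B–C
D–F–H–C
D–H–C
D–H–F–B–C

8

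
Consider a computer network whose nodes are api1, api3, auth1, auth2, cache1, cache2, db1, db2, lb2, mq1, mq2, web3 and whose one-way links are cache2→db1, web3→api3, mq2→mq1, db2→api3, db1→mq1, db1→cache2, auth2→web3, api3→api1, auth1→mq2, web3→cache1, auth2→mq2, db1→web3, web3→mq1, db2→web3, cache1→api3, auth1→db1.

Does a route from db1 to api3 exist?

Yes

Explore from db1.
Distance 1: reach cache2, mq1, web3.
Distance 2: reach api3, cache1.
Found api3.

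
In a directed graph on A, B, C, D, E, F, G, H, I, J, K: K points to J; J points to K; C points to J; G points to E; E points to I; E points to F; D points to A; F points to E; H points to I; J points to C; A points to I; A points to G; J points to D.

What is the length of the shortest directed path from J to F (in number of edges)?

5

Distance 0: J.
Distance 1: C, D, K.
Distance 2: A.
Distance 3: G, I.
Distance 4: E.
Distance 5: F — contains F.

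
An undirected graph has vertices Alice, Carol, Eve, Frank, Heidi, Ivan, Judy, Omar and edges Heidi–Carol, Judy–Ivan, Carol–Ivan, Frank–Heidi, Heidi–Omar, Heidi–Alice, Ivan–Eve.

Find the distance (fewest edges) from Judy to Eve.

Distance 0: Judy.
Distance 1: Ivan.
Distance 2: Carol, Eve — contains Eve.

2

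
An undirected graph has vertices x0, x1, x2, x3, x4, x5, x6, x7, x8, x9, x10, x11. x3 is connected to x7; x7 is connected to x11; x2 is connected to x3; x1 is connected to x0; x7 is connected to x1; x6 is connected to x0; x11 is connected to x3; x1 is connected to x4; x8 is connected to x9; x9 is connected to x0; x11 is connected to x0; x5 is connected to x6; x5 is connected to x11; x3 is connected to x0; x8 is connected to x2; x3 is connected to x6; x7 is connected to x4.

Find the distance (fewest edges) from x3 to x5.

Distance 0: x3.
Distance 1: x0, x2, x6, x7, x11.
Distance 2: x1, x4, x5, x8, x9 — contains x5.

2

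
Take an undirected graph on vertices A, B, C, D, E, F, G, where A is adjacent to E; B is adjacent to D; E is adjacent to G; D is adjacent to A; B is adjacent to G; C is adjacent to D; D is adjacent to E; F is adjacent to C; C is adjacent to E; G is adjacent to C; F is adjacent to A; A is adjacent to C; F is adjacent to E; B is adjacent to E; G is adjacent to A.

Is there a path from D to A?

Explore from D.
Distance 1: reach A, B, C, E.
Found A.

Yes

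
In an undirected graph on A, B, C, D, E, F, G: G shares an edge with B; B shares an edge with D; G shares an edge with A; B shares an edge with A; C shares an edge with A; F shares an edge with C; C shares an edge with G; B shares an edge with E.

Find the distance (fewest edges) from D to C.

Distance 0: D.
Distance 1: B.
Distance 2: A, E, G.
Distance 3: C — contains C.

3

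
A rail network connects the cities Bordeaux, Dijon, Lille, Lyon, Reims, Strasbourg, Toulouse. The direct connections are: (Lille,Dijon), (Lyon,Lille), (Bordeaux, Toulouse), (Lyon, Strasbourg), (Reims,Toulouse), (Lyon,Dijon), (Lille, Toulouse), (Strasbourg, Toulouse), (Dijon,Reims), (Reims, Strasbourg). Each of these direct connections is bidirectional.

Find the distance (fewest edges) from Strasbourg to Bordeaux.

2

Distance 0: Strasbourg.
Distance 1: Lyon, Reims, Toulouse.
Distance 2: Bordeaux, Dijon, Lille — contains Bordeaux.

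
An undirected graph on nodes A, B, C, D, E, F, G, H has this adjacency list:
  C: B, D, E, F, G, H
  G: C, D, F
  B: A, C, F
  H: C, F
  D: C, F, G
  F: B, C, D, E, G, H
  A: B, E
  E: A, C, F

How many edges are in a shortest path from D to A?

3

Distance 0: D.
Distance 1: C, F, G.
Distance 2: B, E, H.
Distance 3: A — contains A.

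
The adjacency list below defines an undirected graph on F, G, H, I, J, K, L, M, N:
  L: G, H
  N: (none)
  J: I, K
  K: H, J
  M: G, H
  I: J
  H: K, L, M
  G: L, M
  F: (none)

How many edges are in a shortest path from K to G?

3

Distance 0: K.
Distance 1: H, J.
Distance 2: I, L, M.
Distance 3: G — contains G.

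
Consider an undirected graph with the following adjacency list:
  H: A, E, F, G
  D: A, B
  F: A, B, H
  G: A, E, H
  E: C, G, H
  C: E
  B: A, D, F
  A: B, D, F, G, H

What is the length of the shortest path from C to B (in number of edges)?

Distance 0: C.
Distance 1: E.
Distance 2: G, H.
Distance 3: A, F.
Distance 4: B, D — contains B.

4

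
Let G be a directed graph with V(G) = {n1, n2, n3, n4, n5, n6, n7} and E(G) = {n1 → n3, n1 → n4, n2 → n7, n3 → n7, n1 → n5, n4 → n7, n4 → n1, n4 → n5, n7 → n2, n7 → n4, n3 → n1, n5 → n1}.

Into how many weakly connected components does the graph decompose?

2

From n1: component {n1, n2, n3, n4, n5, n7}.
From n6: component {n6}.
That's 2 components.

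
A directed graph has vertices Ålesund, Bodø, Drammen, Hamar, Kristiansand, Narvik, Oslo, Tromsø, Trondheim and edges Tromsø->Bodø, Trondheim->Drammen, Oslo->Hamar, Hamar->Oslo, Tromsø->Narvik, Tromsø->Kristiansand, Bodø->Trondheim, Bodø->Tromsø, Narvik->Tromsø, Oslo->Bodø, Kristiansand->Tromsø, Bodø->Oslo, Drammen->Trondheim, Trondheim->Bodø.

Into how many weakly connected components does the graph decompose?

From Ålesund: component {Ålesund}.
From Bodø: component {Bodø, Drammen, Hamar, Kristiansand, Narvik, Oslo, Tromsø, Trondheim}.
That's 2 components.

2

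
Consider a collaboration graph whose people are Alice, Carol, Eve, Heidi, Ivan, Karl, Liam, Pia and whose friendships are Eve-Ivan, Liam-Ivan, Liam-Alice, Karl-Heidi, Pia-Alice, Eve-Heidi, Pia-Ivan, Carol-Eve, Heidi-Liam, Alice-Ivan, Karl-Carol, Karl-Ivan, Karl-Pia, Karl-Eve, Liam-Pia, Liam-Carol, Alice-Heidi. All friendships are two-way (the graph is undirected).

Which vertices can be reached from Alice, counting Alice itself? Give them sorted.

Start at Alice.
Its neighbours: Heidi, Ivan, Liam, Pia.
Then their neighbours: Carol, Eve, Karl.
Every vertex is now reached.

Alice, Carol, Eve, Heidi, Ivan, Karl, Liam, Pia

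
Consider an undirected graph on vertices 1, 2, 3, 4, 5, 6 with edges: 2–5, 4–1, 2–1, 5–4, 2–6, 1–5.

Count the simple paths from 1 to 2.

3

1–2
1–4–5–2
1–5–2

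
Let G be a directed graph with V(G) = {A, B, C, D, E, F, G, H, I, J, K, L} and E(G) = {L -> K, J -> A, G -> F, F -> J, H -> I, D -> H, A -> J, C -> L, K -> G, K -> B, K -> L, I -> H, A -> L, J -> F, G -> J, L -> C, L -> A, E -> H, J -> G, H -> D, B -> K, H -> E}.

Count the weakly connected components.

From A: component {A, B, C, F, G, J, K, L}.
From D: component {D, E, H, I}.
That's 2 components.

2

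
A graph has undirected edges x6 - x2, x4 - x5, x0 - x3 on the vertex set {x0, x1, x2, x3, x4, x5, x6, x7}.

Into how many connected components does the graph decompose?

5

From x0: component {x0, x3}.
From x1: component {x1}.
From x2: component {x2, x6}.
From x4: component {x4, x5}.
From x7: component {x7}.
That's 5 components.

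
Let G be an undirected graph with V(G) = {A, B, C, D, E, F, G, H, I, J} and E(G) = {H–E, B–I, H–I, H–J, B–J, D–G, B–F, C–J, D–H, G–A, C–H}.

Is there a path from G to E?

Yes

Explore from G.
Distance 1: reach A, D.
Distance 2: reach H.
Distance 3: reach C, E, I, J.
Found E.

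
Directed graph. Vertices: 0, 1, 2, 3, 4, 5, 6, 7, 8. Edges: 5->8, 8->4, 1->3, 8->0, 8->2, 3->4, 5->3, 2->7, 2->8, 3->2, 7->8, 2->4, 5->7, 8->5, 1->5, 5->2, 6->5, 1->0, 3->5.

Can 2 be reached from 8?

Explore from 8.
Distance 1: reach 0, 2, 4, 5.
Found 2.

Yes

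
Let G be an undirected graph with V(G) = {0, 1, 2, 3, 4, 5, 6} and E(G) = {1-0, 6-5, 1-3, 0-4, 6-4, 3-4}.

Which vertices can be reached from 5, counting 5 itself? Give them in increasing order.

0, 1, 3, 4, 5, 6

Start at 5.
Its neighbours: 6.
Then their neighbours: 4.
Then next layer: 0, 3.
Then next layer: 1.
Nothing further is reachable.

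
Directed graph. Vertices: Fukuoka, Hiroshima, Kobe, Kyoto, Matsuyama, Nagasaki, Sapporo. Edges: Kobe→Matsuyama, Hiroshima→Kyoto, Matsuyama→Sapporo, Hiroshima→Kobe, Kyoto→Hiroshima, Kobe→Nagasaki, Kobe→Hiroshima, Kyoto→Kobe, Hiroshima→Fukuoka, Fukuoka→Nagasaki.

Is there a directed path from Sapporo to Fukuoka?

No

Sapporo has no outgoing edges, so nothing is reachable from it.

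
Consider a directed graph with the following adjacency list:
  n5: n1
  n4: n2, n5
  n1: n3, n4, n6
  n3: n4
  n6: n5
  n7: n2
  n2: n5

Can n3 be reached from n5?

Explore from n5.
Distance 1: reach n1.
Distance 2: reach n3, n4, n6.
Found n3.

Yes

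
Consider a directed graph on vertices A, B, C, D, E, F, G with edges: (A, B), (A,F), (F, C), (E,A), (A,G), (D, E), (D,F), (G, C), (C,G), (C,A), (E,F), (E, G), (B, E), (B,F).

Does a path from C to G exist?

Yes

Explore from C.
Distance 1: reach A, G.
Found G.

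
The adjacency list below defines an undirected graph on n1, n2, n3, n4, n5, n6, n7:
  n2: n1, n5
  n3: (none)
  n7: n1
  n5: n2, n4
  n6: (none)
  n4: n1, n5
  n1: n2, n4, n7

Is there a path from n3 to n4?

n3 has no edges, so nothing is reachable from it.

No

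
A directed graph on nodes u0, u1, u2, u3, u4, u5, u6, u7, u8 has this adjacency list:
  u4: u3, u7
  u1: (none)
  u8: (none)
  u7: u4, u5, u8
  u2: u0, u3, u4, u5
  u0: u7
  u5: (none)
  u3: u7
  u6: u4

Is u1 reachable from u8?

u8 has no outgoing edges, so nothing is reachable from it.

No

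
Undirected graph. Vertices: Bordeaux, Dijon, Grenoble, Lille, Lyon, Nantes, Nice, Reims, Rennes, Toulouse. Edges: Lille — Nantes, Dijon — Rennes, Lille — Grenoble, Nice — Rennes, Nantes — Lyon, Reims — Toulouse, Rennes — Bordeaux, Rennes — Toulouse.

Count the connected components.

From Bordeaux: component {Bordeaux, Dijon, Nice, Reims, Rennes, Toulouse}.
From Grenoble: component {Grenoble, Lille, Lyon, Nantes}.
That's 2 components.

2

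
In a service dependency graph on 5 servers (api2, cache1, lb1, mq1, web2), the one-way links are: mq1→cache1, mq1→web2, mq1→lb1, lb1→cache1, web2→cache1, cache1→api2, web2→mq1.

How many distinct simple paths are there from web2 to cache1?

web2→cache1
web2→mq1→cache1
web2→mq1→lb1→cache1

3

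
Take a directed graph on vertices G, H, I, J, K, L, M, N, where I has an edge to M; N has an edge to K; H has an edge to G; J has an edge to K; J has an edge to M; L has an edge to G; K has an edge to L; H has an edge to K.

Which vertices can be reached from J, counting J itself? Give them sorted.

G, J, K, L, M

Start at J.
Its neighbours: K, M.
Then their neighbours: L.
Then next layer: G.
Nothing further is reachable.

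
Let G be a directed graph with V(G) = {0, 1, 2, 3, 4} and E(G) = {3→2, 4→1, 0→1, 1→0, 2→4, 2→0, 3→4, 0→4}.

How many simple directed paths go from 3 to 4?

3→2→0→4
3→2→4
3→4

3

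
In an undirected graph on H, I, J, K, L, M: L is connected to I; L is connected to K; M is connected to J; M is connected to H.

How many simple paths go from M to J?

1

M–J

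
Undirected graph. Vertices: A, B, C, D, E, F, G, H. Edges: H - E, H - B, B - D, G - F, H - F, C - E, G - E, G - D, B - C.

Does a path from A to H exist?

No

A has no edges, so nothing is reachable from it.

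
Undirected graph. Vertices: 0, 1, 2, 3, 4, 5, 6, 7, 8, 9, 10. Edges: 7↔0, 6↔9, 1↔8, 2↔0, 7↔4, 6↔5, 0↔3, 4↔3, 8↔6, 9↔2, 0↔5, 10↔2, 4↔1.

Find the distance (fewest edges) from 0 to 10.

2

Distance 0: 0.
Distance 1: 2, 3, 5, 7.
Distance 2: 4, 6, 9, 10 — contains 10.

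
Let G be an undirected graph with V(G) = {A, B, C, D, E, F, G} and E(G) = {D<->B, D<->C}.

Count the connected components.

5

From A: component {A}.
From B: component {B, C, D}.
From E: component {E}.
From F: component {F}.
From G: component {G}.
That's 5 components.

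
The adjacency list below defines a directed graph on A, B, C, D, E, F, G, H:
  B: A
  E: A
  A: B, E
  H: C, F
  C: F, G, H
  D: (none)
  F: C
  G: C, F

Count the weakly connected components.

3

From A: component {A, B, E}.
From C: component {C, F, G, H}.
From D: component {D}.
That's 3 components.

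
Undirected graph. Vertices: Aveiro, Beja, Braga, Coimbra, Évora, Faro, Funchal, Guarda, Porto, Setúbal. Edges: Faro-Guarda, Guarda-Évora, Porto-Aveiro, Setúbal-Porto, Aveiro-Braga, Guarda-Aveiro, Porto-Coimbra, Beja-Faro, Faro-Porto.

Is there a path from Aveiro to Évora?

Explore from Aveiro.
Distance 1: reach Braga, Guarda, Porto.
Distance 2: reach Coimbra, Évora, Faro, Setúbal.
Found Évora.

Yes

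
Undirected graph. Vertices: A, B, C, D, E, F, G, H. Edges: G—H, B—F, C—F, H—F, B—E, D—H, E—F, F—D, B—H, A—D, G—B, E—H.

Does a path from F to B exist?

Yes

Explore from F.
Distance 1: reach B, C, D, E, H.
Found B.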